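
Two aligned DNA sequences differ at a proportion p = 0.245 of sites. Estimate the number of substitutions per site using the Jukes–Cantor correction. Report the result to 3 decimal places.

d = −(3/4) ln(1 − 4p/3) = −0.75 ln(1 − 0.326667) = −0.75 ln(0.673333)
  = −0.75 × (-0.395515) = 0.296636 substitutions/site.

0.297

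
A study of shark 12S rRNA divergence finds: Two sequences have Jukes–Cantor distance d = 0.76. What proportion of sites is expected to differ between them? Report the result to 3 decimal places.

0.478

p = (3/4)(1 − e^(−4d/3)) = 0.75 × (1 − e^(-1.013333)) = 0.75 × (1 − 0.363007) = 0.477745.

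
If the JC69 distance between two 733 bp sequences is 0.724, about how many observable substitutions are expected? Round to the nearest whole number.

340

Invert JC69: p = (3/4)(1 − e^(−4d/3)) = 0.75 × (1 − e^(-0.965333)) = 0.75 × (1 − 0.380856) = 0.464358.
Expected differing sites = pL ≈ 0.464358 × 733 = 340.374414 ≈ 340.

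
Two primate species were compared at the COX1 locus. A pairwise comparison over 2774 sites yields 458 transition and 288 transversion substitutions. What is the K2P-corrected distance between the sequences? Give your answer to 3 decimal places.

P = 458/2774 ≈ 0.165105 and Q = 288/2774 ≈ 0.103821.
Under the Kimura two-parameter model, d = −½ ln(1 − 2P − Q) − ¼ ln(1 − 2Q).
1 − 2P − Q = 0.565969, giving −½ ln(0.565969) = 0.284608.
1 − 2Q = 0.792358, giving −¼ ln(0.792358) = 0.058185.
d = 0.284608 + 0.058185 = 0.342793.

0.343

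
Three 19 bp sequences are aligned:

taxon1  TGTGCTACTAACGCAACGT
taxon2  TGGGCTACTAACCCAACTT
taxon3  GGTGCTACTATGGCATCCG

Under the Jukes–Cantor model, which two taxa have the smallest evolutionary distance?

taxon1–taxon2: 3/19 differ, p = 0.158, d = 0.177.
taxon1–taxon3: 6/19 differ, p = 0.316, d = 0.410.
taxon2–taxon3: 8/19 differ, p = 0.421, d = 0.618.
The smallest distance is between taxon1 and taxon2.

taxon1 and taxon2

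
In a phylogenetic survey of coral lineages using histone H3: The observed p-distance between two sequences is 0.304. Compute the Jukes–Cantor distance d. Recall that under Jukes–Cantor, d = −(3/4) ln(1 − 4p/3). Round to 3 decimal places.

0.390

d = −(3/4) ln(1 − 4p/3) = −0.75 ln(1 − 0.405333) = −0.75 ln(0.594667)
  = −0.75 × (-0.519754) = 0.389816 substitutions/site.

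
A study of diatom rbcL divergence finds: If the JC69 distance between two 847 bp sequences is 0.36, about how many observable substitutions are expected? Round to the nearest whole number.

242

Invert JC69: p = (3/4)(1 − e^(−4d/3)) = 0.75 × (1 − e^(-0.48)) = 0.75 × (1 − 0.618783) = 0.285913.
Expected differing sites = pL ≈ 0.285913 × 847 = 242.168311 ≈ 242.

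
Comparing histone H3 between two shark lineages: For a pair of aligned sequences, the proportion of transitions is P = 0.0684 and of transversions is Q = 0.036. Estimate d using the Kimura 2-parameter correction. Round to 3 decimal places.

0.114

Under the Kimura two-parameter model, d = −½ ln(1 − 2P − Q) − ¼ ln(1 − 2Q).
1 − 2P − Q = 0.8272, giving −½ ln(0.8272) = 0.094854.
1 − 2Q = 0.928, giving −¼ ln(0.928) = 0.018681.
d = 0.094854 + 0.018681 = 0.113535.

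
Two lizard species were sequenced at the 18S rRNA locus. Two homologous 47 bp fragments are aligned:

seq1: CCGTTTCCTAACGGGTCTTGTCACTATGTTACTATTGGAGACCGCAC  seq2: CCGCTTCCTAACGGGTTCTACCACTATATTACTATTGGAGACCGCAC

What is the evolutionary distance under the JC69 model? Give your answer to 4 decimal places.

0.1399

The sequences differ at 6 of 47 sites (4, 17, 18, 20, 21, 28), so p = 6/47 ≈ 0.12766.
d = −(3/4) ln(1 − 4p/3) = −0.75 ln(1 − 0.170213) = −0.75 ln(0.829787)
  = −0.75 × (-0.186586) = 0.139940 substitutions/site.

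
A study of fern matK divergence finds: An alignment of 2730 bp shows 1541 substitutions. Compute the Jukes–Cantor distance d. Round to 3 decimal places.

p = 1541/2730 ≈ 0.564469.
d = −(3/4) ln(1 − 4p/3) = −0.75 ln(1 − 0.752625) = −0.75 ln(0.247375)
  = −0.75 × (-1.396850) = 1.047638 substitutions/site.

1.048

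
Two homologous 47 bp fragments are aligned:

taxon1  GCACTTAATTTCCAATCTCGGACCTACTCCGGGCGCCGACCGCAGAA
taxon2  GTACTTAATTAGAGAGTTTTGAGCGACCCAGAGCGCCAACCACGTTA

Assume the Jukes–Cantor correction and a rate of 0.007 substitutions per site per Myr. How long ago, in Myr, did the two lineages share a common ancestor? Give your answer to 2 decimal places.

41.48

The sequences differ at 19 of 47 sites, so p = 19/47 ≈ 0.404255.
d = −(3/4) ln(1 − 4p/3) = −0.75 ln(1 − 0.539007) = −0.75 ln(0.460993)
  = −0.75 × (-0.774372) = 0.580779 substitutions/site.
Under a molecular clock d = 2μt, so t = d/(2μ) = 0.580779 / (2 × 0.007) = 41.48 Myr.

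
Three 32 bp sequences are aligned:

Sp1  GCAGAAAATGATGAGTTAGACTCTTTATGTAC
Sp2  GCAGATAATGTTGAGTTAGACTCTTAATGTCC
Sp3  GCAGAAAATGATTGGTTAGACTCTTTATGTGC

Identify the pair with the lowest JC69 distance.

Sp1–Sp2: 4/32 differ, p = 0.125, d = 0.137.
Sp1–Sp3: 3/32 differ, p = 0.094, d = 0.100.
Sp2–Sp3: 6/32 differ, p = 0.188, d = 0.216.
The smallest distance is between Sp1 and Sp3.

Sp1 and Sp3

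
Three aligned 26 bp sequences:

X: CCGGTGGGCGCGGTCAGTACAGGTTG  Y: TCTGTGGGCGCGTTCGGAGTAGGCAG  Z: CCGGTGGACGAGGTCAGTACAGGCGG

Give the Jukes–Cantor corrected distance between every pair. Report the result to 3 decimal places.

X–Y: 9/26 sites differ → p ≈ 0.346154, d = −0.75 ln(1 − 0.461539) = 0.464280 ≈ 0.464.
X–Z: 4/26 sites differ → p ≈ 0.153846, d = −0.75 ln(1 − 0.205128) = 0.172181 ≈ 0.172.
Y–Z: 10/26 sites differ → p ≈ 0.384615, d = −0.75 ln(1 − 0.51282) = 0.539341 ≈ 0.539.

d(X,Y) = 0.464, d(X,Z) = 0.172, d(Y,Z) = 0.539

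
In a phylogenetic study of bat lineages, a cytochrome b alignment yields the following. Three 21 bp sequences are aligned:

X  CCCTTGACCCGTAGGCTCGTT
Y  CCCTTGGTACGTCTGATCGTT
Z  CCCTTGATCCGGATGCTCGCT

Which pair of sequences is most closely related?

X–Y: 6/21 differ, p = 0.286, d = 0.360.
X–Z: 4/21 differ, p = 0.190, d = 0.220.
Y–Z: 6/21 differ, p = 0.286, d = 0.360.
The smallest distance is between X and Z.

X and Z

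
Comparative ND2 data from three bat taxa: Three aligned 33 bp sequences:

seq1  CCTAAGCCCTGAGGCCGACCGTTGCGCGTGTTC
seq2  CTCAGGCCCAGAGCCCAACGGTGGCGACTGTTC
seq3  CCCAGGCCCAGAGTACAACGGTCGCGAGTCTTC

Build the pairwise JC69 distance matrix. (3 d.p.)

seq1–seq2: 10/33 sites differ → p ≈ 0.30303, d = −0.75 ln(1 − 0.40404) = 0.388186 ≈ 0.388.
seq1–seq3: 10/33 sites differ → p ≈ 0.30303, d = −0.75 ln(1 − 0.40404) = 0.388186 ≈ 0.388.
seq2–seq3: 6/33 sites differ → p ≈ 0.181818, d = −0.75 ln(1 − 0.242424) = 0.208224 ≈ 0.208.

d(seq1,seq2) = 0.388, d(seq1,seq3) = 0.388, d(seq2,seq3) = 0.208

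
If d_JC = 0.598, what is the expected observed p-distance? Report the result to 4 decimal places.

p = (3/4)(1 − e^(−4d/3)) = 0.75 × (1 − e^(-0.797333)) = 0.75 × (1 − 0.450529) = 0.412103.

0.4121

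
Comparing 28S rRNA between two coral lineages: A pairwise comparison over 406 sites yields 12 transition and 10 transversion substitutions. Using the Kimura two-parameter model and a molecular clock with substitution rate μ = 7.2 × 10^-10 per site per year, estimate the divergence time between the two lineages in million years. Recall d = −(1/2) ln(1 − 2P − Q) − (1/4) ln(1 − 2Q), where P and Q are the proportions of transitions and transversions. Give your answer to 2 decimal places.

P = 12/406 ≈ 0.029557 and Q = 10/406 ≈ 0.024631.
Under the Kimura two-parameter model, d = −½ ln(1 − 2P − Q) − ¼ ln(1 − 2Q).
1 − 2P − Q = 0.916255, giving −½ ln(0.916255) = 0.043730.
1 − 2Q = 0.950738, giving −¼ ln(0.950738) = 0.012629.
d = 0.043730 + 0.012629 = 0.056359.
Under a molecular clock d = 2μt, so t = d/(2μ) = 0.056359 / (2 × 7.2 × 10^-10) = 39.14 million years.

39.14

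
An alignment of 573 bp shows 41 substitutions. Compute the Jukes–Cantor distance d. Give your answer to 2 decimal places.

0.08

p = 41/573 ≈ 0.071553.
d = −(3/4) ln(1 − 4p/3) = −0.75 ln(1 − 0.095404) = −0.75 ln(0.904596)
  = −0.75 × (-0.100267) = 0.075200 substitutions/site.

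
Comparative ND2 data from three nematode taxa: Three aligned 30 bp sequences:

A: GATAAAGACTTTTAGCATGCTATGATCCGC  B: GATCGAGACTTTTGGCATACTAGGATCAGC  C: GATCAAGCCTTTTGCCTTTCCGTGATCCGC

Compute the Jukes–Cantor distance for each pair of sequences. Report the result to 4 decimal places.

d(A,B) = 0.2326, d(A,C) = 0.3295, d(B,C) = 0.3831

A–B: 6/30 sites differ → p = 0.2, d = −0.75 ln(1 − 0.266667) = 0.232617 ≈ 0.2326.
A–C: 8/30 sites differ → p ≈ 0.266667, d = −0.75 ln(1 − 0.355556) = 0.329526 ≈ 0.3295.
B–C: 9/30 sites differ → p = 0.3, d = −0.75 ln(1 − 0.4) = 0.383119 ≈ 0.3831.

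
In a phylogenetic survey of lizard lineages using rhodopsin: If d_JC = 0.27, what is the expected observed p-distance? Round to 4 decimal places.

p = (3/4)(1 − e^(−4d/3)) = 0.75 × (1 − e^(-0.36)) = 0.75 × (1 − 0.697676) = 0.226743.

0.2267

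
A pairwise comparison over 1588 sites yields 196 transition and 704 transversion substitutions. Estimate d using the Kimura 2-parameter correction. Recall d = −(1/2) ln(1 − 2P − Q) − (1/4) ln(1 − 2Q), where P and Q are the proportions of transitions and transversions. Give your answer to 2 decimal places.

P = 196/1588 ≈ 0.123426 and Q = 704/1588 ≈ 0.443325.
Under the Kimura two-parameter model, d = −½ ln(1 − 2P − Q) − ¼ ln(1 − 2Q).
1 − 2P − Q = 0.309823, giving −½ ln(0.309823) = 0.585877.
1 − 2Q = 0.11335, giving −¼ ln(0.11335) = 0.544319.
d = 0.585877 + 0.544319 = 1.130196.

1.13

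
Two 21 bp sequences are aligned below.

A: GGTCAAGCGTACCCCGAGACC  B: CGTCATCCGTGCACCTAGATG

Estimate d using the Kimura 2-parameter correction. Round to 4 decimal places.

Of 21 sites, 2 differences are transitions and 6 are transversions, so P = 2/21 ≈ 0.095238 and Q = 6/21 ≈ 0.285714.
Under the Kimura two-parameter model, d = −½ ln(1 − 2P − Q) − ¼ ln(1 − 2Q).
1 − 2P − Q = 0.52381, giving −½ ln(0.52381) = 0.323313.
1 − 2Q = 0.428572, giving −¼ ln(0.428572) = 0.211824.
d = 0.323313 + 0.211824 = 0.535137.

0.5351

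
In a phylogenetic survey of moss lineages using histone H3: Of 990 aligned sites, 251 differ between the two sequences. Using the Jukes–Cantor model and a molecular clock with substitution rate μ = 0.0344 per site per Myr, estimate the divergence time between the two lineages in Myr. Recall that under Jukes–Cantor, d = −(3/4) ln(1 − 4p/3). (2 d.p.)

p = 251/990 ≈ 0.253535.
d = −(3/4) ln(1 − 4p/3) = −0.75 ln(1 − 0.338047) = −0.75 ln(0.661953)
  = −0.75 × (-0.412561) = 0.309421 substitutions/site.
Under a molecular clock d = 2μt, so t = d/(2μ) = 0.309421 / (2 × 0.0344) = 4.50 Myr.

4.50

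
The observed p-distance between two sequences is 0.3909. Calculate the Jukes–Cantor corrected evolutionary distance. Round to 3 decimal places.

0.552

d = −(3/4) ln(1 − 4p/3) = −0.75 ln(1 − 0.5212) = −0.75 ln(0.4788)
  = −0.75 × (-0.736472) = 0.552354 substitutions/site.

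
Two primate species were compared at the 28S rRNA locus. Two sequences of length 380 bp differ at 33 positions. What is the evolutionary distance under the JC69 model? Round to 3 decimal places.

0.092

p = 33/380 ≈ 0.086842.
d = −(3/4) ln(1 − 4p/3) = −0.75 ln(1 − 0.115789) = −0.75 ln(0.884211)
  = −0.75 × (-0.123060) = 0.092295 substitutions/site.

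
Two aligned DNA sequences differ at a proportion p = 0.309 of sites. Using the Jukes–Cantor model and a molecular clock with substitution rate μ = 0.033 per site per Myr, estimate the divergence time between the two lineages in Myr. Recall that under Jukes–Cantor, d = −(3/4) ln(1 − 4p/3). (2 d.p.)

d = −(3/4) ln(1 − 4p/3) = −0.75 ln(1 − 0.412) = −0.75 ln(0.588)
  = −0.75 × (-0.531028) = 0.398271 substitutions/site.
Under a molecular clock d = 2μt, so t = d/(2μ) = 0.398271 / (2 × 0.033) = 6.03 Myr.

6.03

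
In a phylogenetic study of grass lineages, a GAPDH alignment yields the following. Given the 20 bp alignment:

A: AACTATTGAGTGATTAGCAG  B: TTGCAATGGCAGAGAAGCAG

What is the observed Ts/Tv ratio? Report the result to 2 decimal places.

0.25

Transitions are A↔G and C↔T; transversions are all other mismatches.
Transitions: 2. Transversions: 8.
R = 2/8 = 0.25.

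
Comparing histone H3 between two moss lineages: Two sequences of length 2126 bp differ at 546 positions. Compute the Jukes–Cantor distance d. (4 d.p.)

0.3144

p = 546/2126 ≈ 0.25682.
d = −(3/4) ln(1 − 4p/3) = −0.75 ln(1 − 0.342427) = −0.75 ln(0.657573)
  = −0.75 × (-0.419199) = 0.314399 substitutions/site.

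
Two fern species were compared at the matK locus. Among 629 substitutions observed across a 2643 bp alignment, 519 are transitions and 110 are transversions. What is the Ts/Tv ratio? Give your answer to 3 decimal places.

R = 519/110 = 4.718181… ≈ 4.718 (to 3 d.p.).

4.718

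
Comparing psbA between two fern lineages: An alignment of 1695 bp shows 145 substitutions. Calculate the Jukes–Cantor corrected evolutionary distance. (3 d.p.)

0.091

p = 145/1695 ≈ 0.085546.
d = −(3/4) ln(1 − 4p/3) = −0.75 ln(1 − 0.114061) = −0.75 ln(0.885939)
  = −0.75 × (-0.121107) = 0.090830 substitutions/site.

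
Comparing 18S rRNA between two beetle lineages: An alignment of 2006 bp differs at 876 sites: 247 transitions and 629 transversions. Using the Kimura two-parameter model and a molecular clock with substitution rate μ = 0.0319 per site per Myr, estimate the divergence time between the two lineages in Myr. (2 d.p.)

10.30

P = 247/2006 ≈ 0.123131 and Q = 629/2006 ≈ 0.313559.
Under the Kimura two-parameter model, d = −½ ln(1 − 2P − Q) − ¼ ln(1 − 2Q).
1 − 2P − Q = 0.440179, giving −½ ln(0.440179) = 0.410287.
1 − 2Q = 0.372882, giving −¼ ln(0.372882) = 0.246623.
d = 0.410287 + 0.246623 = 0.656910.
Under a molecular clock d = 2μt, so t = d/(2μ) = 0.656910 / (2 × 0.0319) = 10.30 Myr.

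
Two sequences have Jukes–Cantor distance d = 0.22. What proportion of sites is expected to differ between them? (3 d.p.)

p = (3/4)(1 − e^(−4d/3)) = 0.75 × (1 − e^(-0.293333)) = 0.75 × (1 − 0.745774) = 0.190670.

0.191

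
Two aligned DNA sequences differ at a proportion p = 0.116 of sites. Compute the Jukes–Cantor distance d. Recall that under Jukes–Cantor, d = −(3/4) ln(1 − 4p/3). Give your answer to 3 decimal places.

d = −(3/4) ln(1 − 4p/3) = −0.75 ln(1 − 0.154667) = −0.75 ln(0.845333)
  = −0.75 × (-0.168025) = 0.126019 substitutions/site.

0.126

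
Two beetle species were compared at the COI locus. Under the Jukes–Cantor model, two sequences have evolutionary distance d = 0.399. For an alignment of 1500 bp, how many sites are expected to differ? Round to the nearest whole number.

464

Invert JC69: p = (3/4)(1 − e^(−4d/3)) = 0.75 × (1 − e^(-0.532)) = 0.75 × (1 − 0.587429) = 0.309428.
Expected differing sites = pL ≈ 0.309428 × 1500 = 464.142 ≈ 464.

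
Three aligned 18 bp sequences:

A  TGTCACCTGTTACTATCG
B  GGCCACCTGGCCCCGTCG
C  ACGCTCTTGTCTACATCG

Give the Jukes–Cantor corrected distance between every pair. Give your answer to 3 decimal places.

d(A,B) = 0.548, d(A,C) = 0.824, d(B,C) = 0.824

A–B: 7/18 sites differ → p ≈ 0.388889, d = −0.75 ln(1 − 0.518519) = 0.548166 ≈ 0.548.
A–C: 9/18 sites differ → p = 0.5, d = −0.75 ln(1 − 0.666667) = 0.823960 ≈ 0.824.
B–C: 9/18 sites differ → p = 0.5, d = −0.75 ln(1 − 0.666667) = 0.823960 ≈ 0.824.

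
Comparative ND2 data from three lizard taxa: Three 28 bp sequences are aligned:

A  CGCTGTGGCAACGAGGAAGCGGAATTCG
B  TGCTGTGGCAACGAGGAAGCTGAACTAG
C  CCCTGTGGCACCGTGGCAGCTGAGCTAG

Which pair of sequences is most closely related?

A and B

A–B: 4/28 differ, p = 0.143, d = 0.158.
A–C: 8/28 differ, p = 0.286, d = 0.360.
B–C: 6/28 differ, p = 0.214, d = 0.252.
The smallest distance is between A and B.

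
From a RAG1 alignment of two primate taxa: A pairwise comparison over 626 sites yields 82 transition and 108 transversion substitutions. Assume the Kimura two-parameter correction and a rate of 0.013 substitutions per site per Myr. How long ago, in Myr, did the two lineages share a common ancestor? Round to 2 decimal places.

15.03

P = 82/626 ≈ 0.13099 and Q = 108/626 ≈ 0.172524.
Under the Kimura two-parameter model, d = −½ ln(1 − 2P − Q) − ¼ ln(1 − 2Q).
1 − 2P − Q = 0.565496, giving −½ ln(0.565496) = 0.285026.
1 − 2Q = 0.654952, giving −¼ ln(0.654952) = 0.105798.
d = 0.285026 + 0.105798 = 0.390824.
Under a molecular clock d = 2μt, so t = d/(2μ) = 0.390824 / (2 × 0.013) = 15.03 Myr.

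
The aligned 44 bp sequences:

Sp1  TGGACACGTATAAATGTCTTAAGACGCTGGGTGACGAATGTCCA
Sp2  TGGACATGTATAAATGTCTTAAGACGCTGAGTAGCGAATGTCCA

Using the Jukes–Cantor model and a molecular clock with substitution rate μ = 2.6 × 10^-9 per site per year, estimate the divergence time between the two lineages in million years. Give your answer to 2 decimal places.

The sequences differ at 4 of 44 sites (7, 30, 33, 34), so p = 4/44 ≈ 0.090909.
d = −(3/4) ln(1 − 4p/3) = −0.75 ln(1 − 0.121212) = −0.75 ln(0.878788)
  = −0.75 × (-0.129212) = 0.096909 substitutions/site.
Under a molecular clock d = 2μt, so t = d/(2μ) = 0.096909 / (2 × 2.6 × 10^-9) = 18.64 million years.

18.64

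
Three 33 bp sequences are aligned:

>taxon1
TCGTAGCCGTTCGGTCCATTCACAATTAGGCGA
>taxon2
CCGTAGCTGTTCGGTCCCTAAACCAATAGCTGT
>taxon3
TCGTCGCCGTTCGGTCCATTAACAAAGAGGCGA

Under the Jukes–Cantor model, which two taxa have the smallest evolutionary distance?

taxon1–taxon2: 10/33 differ, p = 0.303, d = 0.388.
taxon1–taxon3: 4/33 differ, p = 0.121, d = 0.132.
taxon2–taxon3: 10/33 differ, p = 0.303, d = 0.388.
The smallest distance is between taxon1 and taxon3.

taxon1 and taxon3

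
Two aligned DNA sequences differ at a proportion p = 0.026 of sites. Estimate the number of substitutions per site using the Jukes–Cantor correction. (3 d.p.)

d = −(3/4) ln(1 − 4p/3) = −0.75 ln(1 − 0.034667) = −0.75 ln(0.965333)
  = −0.75 × (-0.035282) = 0.026462 substitutions/site.

0.026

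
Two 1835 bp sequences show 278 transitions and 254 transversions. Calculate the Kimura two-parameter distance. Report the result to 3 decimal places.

0.372

P = 278/1835 ≈ 0.151499 and Q = 254/1835 ≈ 0.13842.
Under the Kimura two-parameter model, d = −½ ln(1 − 2P − Q) − ¼ ln(1 − 2Q).
1 − 2P − Q = 0.558582, giving −½ ln(0.558582) = 0.291177.
1 − 2Q = 0.72316, giving −¼ ln(0.72316) = 0.081031.
d = 0.291177 + 0.081031 = 0.372208.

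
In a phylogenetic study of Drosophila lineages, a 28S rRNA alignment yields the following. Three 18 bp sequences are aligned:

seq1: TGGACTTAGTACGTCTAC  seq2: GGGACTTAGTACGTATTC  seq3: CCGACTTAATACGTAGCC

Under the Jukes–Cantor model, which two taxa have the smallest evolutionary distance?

seq1 and seq2

seq1–seq2: 3/18 differ, p = 0.167, d = 0.188.
seq1–seq3: 6/18 differ, p = 0.333, d = 0.441.
seq2–seq3: 5/18 differ, p = 0.278, d = 0.347.
The smallest distance is between seq1 and seq2.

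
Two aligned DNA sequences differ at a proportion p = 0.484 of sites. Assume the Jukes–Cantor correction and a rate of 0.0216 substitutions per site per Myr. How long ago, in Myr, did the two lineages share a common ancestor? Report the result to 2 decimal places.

18.00

d = −(3/4) ln(1 − 4p/3) = −0.75 ln(1 − 0.645333) = −0.75 ln(0.354667)
  = −0.75 × (-1.036576) = 0.777432 substitutions/site.
Under a molecular clock d = 2μt, so t = d/(2μ) = 0.777432 / (2 × 0.0216) = 18.00 Myr.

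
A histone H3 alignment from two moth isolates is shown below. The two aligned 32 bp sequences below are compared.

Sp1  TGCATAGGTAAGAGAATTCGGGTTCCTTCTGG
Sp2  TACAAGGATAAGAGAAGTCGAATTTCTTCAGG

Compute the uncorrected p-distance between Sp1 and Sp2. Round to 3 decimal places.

The sequences differ at 9 of 32 positions (sites 2, 5, 6, 8, 17, 21, 22, 25, 30).
p = 9/32 = 0.28125 ≈ 0.281 (to 3 d.p.).

0.281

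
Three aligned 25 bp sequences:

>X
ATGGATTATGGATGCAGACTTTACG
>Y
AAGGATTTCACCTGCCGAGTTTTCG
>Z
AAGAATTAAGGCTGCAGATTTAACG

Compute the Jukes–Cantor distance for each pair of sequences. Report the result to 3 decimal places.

d(X,Y) = 0.490, d(X,Z) = 0.289, d(Y,Z) = 0.490

X–Y: 9/25 sites differ → p = 0.36, d = −0.75 ln(1 − 0.48) = 0.490445 ≈ 0.490.
X–Z: 6/25 sites differ → p = 0.24, d = −0.75 ln(1 − 0.32) = 0.289247 ≈ 0.289.
Y–Z: 9/25 sites differ → p = 0.36, d = −0.75 ln(1 − 0.48) = 0.490445 ≈ 0.490.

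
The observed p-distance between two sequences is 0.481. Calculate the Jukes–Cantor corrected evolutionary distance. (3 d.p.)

0.769

d = −(3/4) ln(1 − 4p/3) = −0.75 ln(1 − 0.641333) = −0.75 ln(0.358667)
  = −0.75 × (-1.025361) = 0.769021 substitutions/site.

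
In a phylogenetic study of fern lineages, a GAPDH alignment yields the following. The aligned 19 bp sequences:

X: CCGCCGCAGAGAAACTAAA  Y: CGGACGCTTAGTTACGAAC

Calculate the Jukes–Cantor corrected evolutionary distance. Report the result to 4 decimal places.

0.6181

The sequences differ at 8 of 19 sites (2, 4, 8, 9, 12, 13, 16, 19), so p = 8/19 ≈ 0.421053.
d = −(3/4) ln(1 − 4p/3) = −0.75 ln(1 − 0.561404) = −0.75 ln(0.438596)
  = −0.75 × (-0.824177) = 0.618133 substitutions/site.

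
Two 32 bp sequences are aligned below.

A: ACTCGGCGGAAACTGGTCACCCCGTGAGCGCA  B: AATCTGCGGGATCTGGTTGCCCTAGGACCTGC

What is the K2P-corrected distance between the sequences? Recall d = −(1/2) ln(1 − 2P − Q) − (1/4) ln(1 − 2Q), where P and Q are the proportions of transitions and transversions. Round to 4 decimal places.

Of 32 sites, 5 differences are transitions and 8 are transversions, so P = 5/32 = 0.15625 and Q = 8/32 = 0.25.
Under the Kimura two-parameter model, d = −½ ln(1 − 2P − Q) − ¼ ln(1 − 2Q).
1 − 2P − Q = 0.4375, giving −½ ln(0.4375) = 0.413339.
1 − 2Q = 0.5, giving −¼ ln(0.5) = 0.173287.
d = 0.413339 + 0.173287 = 0.586626.

0.5866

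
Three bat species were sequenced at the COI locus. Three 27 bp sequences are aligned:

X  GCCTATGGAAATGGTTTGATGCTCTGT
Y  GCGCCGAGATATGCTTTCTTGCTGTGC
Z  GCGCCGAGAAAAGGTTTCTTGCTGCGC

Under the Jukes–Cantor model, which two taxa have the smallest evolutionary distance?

Y and Z

X–Y: 11/27 differ, p = 0.407, d = 0.588.
X–Z: 11/27 differ, p = 0.407, d = 0.588.
Y–Z: 4/27 differ, p = 0.148, d = 0.165.
The smallest distance is between Y and Z.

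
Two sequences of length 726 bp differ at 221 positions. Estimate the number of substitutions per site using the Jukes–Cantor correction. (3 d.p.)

0.391

p = 221/726 ≈ 0.304408.
d = −(3/4) ln(1 − 4p/3) = −0.75 ln(1 − 0.405877) = −0.75 ln(0.594123)
  = −0.75 × (-0.520669) = 0.390502 substitutions/site.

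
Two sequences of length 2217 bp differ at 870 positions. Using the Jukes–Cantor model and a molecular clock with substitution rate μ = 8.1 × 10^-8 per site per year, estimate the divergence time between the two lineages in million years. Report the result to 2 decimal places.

p = 870/2217 ≈ 0.392422.
d = −(3/4) ln(1 − 4p/3) = −0.75 ln(1 − 0.523229) = −0.75 ln(0.476771)
  = −0.75 × (-0.740719) = 0.555539 substitutions/site.
Under a molecular clock d = 2μt, so t = d/(2μ) = 0.555539 / (2 × 8.1 × 10^-8) = 3.43 million years.

3.43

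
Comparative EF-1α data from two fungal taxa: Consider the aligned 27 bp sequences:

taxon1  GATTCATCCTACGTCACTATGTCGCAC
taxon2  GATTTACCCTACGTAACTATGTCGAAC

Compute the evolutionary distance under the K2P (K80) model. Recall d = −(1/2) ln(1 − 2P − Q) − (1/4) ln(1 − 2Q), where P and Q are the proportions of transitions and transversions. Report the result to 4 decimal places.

Of 27 sites, 2 differences are transitions and 2 are transversions, so P = 2/27 ≈ 0.074074 and Q = 2/27 ≈ 0.074074.
Under the Kimura two-parameter model, d = −½ ln(1 − 2P − Q) − ¼ ln(1 − 2Q).
1 − 2P − Q = 0.777778, giving −½ ln(0.777778) = 0.125657.
1 − 2Q = 0.851852, giving −¼ ln(0.851852) = 0.040086.
d = 0.125657 + 0.040086 = 0.165743.

0.1657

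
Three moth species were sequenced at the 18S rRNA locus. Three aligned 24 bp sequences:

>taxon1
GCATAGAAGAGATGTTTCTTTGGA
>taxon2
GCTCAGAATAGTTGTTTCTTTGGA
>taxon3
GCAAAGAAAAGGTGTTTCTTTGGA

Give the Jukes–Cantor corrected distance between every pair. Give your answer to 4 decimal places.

taxon1–taxon2: 4/24 sites differ → p ≈ 0.166667, d = −0.75 ln(1 − 0.222223) = 0.188487 ≈ 0.1885.
taxon1–taxon3: 3/24 sites differ → p = 0.125, d = −0.75 ln(1 − 0.166667) = 0.136741 ≈ 0.1367.
taxon2–taxon3: 4/24 sites differ → p ≈ 0.166667, d = −0.75 ln(1 − 0.222223) = 0.188487 ≈ 0.1885.

d(taxon1,taxon2) = 0.1885, d(taxon1,taxon3) = 0.1367, d(taxon2,taxon3) = 0.1885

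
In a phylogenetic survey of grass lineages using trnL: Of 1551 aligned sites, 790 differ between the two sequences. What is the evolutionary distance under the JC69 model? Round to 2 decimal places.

p = 790/1551 ≈ 0.509349.
d = −(3/4) ln(1 − 4p/3) = −0.75 ln(1 − 0.679132) = −0.75 ln(0.320868)
  = −0.75 × (-1.136725) = 0.852544 substitutions/site.

0.85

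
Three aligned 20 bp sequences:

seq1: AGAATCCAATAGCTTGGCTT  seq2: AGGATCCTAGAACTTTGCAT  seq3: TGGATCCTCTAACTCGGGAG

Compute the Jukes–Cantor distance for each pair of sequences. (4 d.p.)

seq1–seq2: 6/20 sites differ → p = 0.3, d = −0.75 ln(1 − 0.4) = 0.383119 ≈ 0.3831.
seq1–seq3: 9/20 sites differ → p = 0.45, d = −0.75 ln(1 − 0.6) = 0.687218 ≈ 0.6872.
seq2–seq3: 7/20 sites differ → p = 0.35, d = −0.75 ln(1 − 0.466667) = 0.471457 ≈ 0.4715.

d(seq1,seq2) = 0.3831, d(seq1,seq3) = 0.6872, d(seq2,seq3) = 0.4715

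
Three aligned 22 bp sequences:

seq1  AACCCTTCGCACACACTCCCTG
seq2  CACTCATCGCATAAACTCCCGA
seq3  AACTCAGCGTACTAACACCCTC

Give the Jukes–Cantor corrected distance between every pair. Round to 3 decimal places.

seq1–seq2: 7/22 sites differ → p ≈ 0.318182, d = −0.75 ln(1 − 0.424243) = 0.414052 ≈ 0.414.
seq1–seq3: 8/22 sites differ → p ≈ 0.363636, d = −0.75 ln(1 − 0.484848) = 0.497470 ≈ 0.497.
seq2–seq3: 8/22 sites differ → p ≈ 0.363636, d = −0.75 ln(1 − 0.484848) = 0.497470 ≈ 0.497.

d(seq1,seq2) = 0.414, d(seq1,seq3) = 0.497, d(seq2,seq3) = 0.497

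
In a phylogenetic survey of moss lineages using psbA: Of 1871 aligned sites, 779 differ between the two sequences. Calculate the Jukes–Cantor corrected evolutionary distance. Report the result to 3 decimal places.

p = 779/1871 ≈ 0.416355.
d = −(3/4) ln(1 − 4p/3) = −0.75 ln(1 − 0.55514) = −0.75 ln(0.44486)
  = −0.75 × (-0.809996) = 0.607497 substitutions/site.

0.607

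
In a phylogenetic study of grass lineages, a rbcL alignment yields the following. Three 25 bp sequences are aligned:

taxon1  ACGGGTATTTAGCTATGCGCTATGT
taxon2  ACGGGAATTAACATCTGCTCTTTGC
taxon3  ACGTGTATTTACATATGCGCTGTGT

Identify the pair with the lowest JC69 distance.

taxon1–taxon2: 8/25 differ, p = 0.320, d = 0.417.
taxon1–taxon3: 4/25 differ, p = 0.160, d = 0.180.
taxon2–taxon3: 7/25 differ, p = 0.280, d = 0.351.
The smallest distance is between taxon1 and taxon3.

taxon1 and taxon3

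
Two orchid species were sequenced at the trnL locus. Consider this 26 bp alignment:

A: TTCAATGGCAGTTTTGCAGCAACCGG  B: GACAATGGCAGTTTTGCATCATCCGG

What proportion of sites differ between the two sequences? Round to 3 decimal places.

0.154

The sequences differ at 4 of 26 positions (sites 1, 2, 19, 22).
p = 4/26 = 0.153846… ≈ 0.154 (to 3 d.p.).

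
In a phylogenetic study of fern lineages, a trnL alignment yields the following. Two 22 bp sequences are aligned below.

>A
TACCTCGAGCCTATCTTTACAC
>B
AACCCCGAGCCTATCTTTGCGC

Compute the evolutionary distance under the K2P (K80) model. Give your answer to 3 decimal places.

0.215

Of 22 sites, 3 differences are transitions and 1 are transversions, so P = 3/22 ≈ 0.136364 and Q = 1/22 ≈ 0.045455.
Under the Kimura two-parameter model, d = −½ ln(1 − 2P − Q) − ¼ ln(1 − 2Q).
1 − 2P − Q = 0.681817, giving −½ ln(0.681817) = 0.191497.
1 − 2Q = 0.90909, giving −¼ ln(0.90909) = 0.023828.
d = 0.191497 + 0.023828 = 0.215325.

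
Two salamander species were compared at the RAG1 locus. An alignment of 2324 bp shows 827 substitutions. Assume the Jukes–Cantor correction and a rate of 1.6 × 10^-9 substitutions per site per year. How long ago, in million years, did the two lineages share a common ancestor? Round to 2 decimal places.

150.78

p = 827/2324 ≈ 0.355852.
d = −(3/4) ln(1 − 4p/3) = −0.75 ln(1 − 0.474469) = −0.75 ln(0.525531)
  = −0.75 × (-0.643346) = 0.482510 substitutions/site.
Under a molecular clock d = 2μt, so t = d/(2μ) = 0.482510 / (2 × 1.6 × 10^-9) = 150.78 million years.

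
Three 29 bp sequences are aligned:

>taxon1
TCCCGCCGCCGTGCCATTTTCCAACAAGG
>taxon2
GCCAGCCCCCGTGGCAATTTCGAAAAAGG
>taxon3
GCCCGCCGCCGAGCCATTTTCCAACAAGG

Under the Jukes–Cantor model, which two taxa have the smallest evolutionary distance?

taxon1–taxon2: 7/29 differ, p = 0.241, d = 0.291.
taxon1–taxon3: 2/29 differ, p = 0.069, d = 0.072.
taxon2–taxon3: 7/29 differ, p = 0.241, d = 0.291.
The smallest distance is between taxon1 and taxon3.

taxon1 and taxon3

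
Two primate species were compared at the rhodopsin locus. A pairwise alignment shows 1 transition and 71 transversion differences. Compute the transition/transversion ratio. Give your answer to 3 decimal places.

0.014

R = 1/71 = 0.014084… ≈ 0.014 (to 3 d.p.).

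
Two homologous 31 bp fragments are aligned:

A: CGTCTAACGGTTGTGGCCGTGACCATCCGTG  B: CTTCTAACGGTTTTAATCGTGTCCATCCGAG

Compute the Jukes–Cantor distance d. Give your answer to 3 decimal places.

The sequences differ at 7 of 31 sites (2, 13, 15, 16, 17, 22, 30), so p = 7/31 ≈ 0.225806.
d = −(3/4) ln(1 − 4p/3) = −0.75 ln(1 − 0.301075) = −0.75 ln(0.698925)
  = −0.75 × (-0.358212) = 0.268659 substitutions/site.

0.269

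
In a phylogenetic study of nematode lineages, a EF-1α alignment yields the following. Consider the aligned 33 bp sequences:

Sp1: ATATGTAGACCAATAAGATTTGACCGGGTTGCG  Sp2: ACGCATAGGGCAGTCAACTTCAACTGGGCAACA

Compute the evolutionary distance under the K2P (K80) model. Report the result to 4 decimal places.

Of 33 sites, 13 differences are transitions and 4 are transversions, so P = 13/33 ≈ 0.393939 and Q = 4/33 ≈ 0.121212.
Under the Kimura two-parameter model, d = −½ ln(1 − 2P − Q) − ¼ ln(1 − 2Q).
1 − 2P − Q = 0.09091, giving −½ ln(0.09091) = 1.198943.
1 − 2Q = 0.757576, giving −¼ ln(0.757576) = 0.069408.
d = 1.198943 + 0.069408 = 1.268351.

1.2684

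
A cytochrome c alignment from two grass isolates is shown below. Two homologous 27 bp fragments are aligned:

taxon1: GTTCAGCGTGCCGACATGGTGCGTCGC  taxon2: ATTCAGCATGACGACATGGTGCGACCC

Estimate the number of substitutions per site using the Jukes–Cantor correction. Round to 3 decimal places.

The sequences differ at 5 of 27 sites (1, 8, 11, 24, 26), so p = 5/27 ≈ 0.185185.
d = −(3/4) ln(1 − 4p/3) = −0.75 ln(1 − 0.246913) = −0.75 ln(0.753087)
  = −0.75 × (-0.283575) = 0.212681 substitutions/site.

0.213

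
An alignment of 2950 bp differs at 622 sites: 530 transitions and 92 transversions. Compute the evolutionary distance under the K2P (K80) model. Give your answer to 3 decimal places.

P = 530/2950 ≈ 0.179661 and Q = 92/2950 ≈ 0.031186.
Under the Kimura two-parameter model, d = −½ ln(1 − 2P − Q) − ¼ ln(1 − 2Q).
1 − 2P − Q = 0.609492, giving −½ ln(0.609492) = 0.247565.
1 − 2Q = 0.937628, giving −¼ ln(0.937628) = 0.016100.
d = 0.247565 + 0.016100 = 0.263665.

0.264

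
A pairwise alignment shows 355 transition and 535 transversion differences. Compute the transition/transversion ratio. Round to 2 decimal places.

0.66

R = 355/535 = 0.663551… ≈ 0.66 (to 2 d.p.).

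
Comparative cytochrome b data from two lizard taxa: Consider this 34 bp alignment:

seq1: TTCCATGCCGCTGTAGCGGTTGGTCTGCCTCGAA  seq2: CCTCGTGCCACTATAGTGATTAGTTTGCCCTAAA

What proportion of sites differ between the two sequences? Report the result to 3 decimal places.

0.382

The sequences differ at 13 of 34 positions.
p = 13/34 = 0.382352… ≈ 0.382 (to 3 d.p.).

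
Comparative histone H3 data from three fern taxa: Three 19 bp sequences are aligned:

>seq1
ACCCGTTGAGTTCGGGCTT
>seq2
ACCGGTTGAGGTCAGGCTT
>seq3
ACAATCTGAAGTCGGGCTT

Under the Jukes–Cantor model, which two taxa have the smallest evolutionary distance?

seq1 and seq2

seq1–seq2: 3/19 differ, p = 0.158, d = 0.177.
seq1–seq3: 6/19 differ, p = 0.316, d = 0.410.
seq2–seq3: 6/19 differ, p = 0.316, d = 0.410.
The smallest distance is between seq1 and seq2.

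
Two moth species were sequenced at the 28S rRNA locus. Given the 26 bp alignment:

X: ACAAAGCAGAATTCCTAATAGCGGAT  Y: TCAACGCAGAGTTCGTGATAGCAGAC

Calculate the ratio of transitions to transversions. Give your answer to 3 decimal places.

Transitions are A↔G and C↔T; transversions are all other mismatches.
Transitions: 4. Transversions: 3.
R = 4/3 = 1.333333… ≈ 1.333 (to 3 d.p.).

1.333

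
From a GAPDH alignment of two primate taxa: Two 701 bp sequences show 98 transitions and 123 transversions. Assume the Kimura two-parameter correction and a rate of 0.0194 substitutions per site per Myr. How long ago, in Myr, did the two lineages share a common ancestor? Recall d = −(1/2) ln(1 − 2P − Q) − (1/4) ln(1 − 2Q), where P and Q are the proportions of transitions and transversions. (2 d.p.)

P = 98/701 ≈ 0.1398 and Q = 123/701 ≈ 0.175464.
Under the Kimura two-parameter model, d = −½ ln(1 − 2P − Q) − ¼ ln(1 − 2Q).
1 − 2P − Q = 0.544936, giving −½ ln(0.544936) = 0.303543.
1 − 2Q = 0.649072, giving −¼ ln(0.649072) = 0.108053.
d = 0.303543 + 0.108053 = 0.411596.
Under a molecular clock d = 2μt, so t = d/(2μ) = 0.411596 / (2 × 0.0194) = 10.61 Myr.

10.61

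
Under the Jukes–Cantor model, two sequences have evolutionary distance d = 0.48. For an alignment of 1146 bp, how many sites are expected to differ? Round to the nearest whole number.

Invert JC69: p = (3/4)(1 − e^(−4d/3)) = 0.75 × (1 − e^(-0.64)) = 0.75 × (1 − 0.527292) = 0.354531.
Expected differing sites = pL ≈ 0.354531 × 1146 = 406.292526 ≈ 406.

406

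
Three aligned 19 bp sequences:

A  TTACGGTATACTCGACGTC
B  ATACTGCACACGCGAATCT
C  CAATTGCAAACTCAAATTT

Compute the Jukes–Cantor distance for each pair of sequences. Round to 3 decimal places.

d(A,B) = 0.749, d(A,C) = 0.907, d(B,C) = 0.507

A–B: 9/19 sites differ → p ≈ 0.473684, d = −0.75 ln(1 − 0.631579) = 0.748897 ≈ 0.749.
A–C: 10/19 sites differ → p ≈ 0.526316, d = −0.75 ln(1 − 0.701755) = 0.907380 ≈ 0.907.
B–C: 7/19 sites differ → p ≈ 0.368421, d = −0.75 ln(1 − 0.491228) = 0.506816 ≈ 0.507.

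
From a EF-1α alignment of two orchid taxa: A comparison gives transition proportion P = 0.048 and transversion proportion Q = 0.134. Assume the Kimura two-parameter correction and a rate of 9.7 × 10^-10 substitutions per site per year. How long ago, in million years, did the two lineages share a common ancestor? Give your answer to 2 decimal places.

107.56

Under the Kimura two-parameter model, d = −½ ln(1 − 2P − Q) − ¼ ln(1 − 2Q).
1 − 2P − Q = 0.77, giving −½ ln(0.77) = 0.130682.
1 − 2Q = 0.732, giving −¼ ln(0.732) = 0.077994.
d = 0.130682 + 0.077994 = 0.208676.
Under a molecular clock d = 2μt, so t = d/(2μ) = 0.208676 / (2 × 9.7 × 10^-10) = 107.56 million years.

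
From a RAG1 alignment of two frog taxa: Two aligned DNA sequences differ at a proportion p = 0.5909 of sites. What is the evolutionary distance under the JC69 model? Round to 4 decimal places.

1.1629

d = −(3/4) ln(1 − 4p/3) = −0.75 ln(1 − 0.787867) = −0.75 ln(0.212133)
  = −0.75 × (-1.550542) = 1.162907 substitutions/site.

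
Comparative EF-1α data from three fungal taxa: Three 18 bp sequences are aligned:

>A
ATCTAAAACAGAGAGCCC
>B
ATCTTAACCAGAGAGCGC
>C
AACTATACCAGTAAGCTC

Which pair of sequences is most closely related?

A–B: 3/18 differ, p = 0.167, d = 0.188.
A–C: 6/18 differ, p = 0.333, d = 0.441.
B–C: 6/18 differ, p = 0.333, d = 0.441.
The smallest distance is between A and B.

A and B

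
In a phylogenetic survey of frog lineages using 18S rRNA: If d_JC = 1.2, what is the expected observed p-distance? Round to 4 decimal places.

0.5986

p = (3/4)(1 − e^(−4d/3)) = 0.75 × (1 − e^(-1.6)) = 0.75 × (1 − 0.201897) = 0.598577.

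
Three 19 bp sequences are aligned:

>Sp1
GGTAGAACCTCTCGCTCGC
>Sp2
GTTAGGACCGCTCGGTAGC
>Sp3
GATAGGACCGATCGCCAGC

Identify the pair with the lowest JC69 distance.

Sp1–Sp2: 5/19 differ, p = 0.263, d = 0.324.
Sp1–Sp3: 6/19 differ, p = 0.316, d = 0.410.
Sp2–Sp3: 4/19 differ, p = 0.211, d = 0.247.
The smallest distance is between Sp2 and Sp3.

Sp2 and Sp3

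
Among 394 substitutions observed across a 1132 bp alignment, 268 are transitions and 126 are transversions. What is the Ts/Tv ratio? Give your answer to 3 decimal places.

2.127

R = 268/126 = 2.126984… ≈ 2.127 (to 3 d.p.).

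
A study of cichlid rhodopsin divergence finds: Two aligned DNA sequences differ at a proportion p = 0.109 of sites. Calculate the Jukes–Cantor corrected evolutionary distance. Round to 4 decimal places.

0.1178

d = −(3/4) ln(1 − 4p/3) = −0.75 ln(1 − 0.145333) = −0.75 ln(0.854667)
  = −0.75 × (-0.157043) = 0.117782 substitutions/site.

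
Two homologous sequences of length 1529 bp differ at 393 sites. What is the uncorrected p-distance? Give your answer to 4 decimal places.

0.2570

p = 393/1529 = 0.257030… ≈ 0.2570 (to 4 d.p.).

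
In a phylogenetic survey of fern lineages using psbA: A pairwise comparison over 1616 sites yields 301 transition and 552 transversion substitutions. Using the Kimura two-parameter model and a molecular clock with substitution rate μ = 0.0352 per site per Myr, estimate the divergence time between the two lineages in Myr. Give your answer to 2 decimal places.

P = 301/1616 ≈ 0.186262 and Q = 552/1616 ≈ 0.341584.
Under the Kimura two-parameter model, d = −½ ln(1 − 2P − Q) − ¼ ln(1 − 2Q).
1 − 2P − Q = 0.285892, giving −½ ln(0.285892) = 0.626071.
1 − 2Q = 0.316832, giving −¼ ln(0.316832) = 0.287346.
d = 0.626071 + 0.287346 = 0.913417.
Under a molecular clock d = 2μt, so t = d/(2μ) = 0.913417 / (2 × 0.0352) = 12.97 Myr.

12.97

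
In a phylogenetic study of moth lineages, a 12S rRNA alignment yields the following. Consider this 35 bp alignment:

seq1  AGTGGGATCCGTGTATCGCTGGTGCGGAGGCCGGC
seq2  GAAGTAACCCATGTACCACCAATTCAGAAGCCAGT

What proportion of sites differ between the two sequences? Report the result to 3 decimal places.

The sequences differ at 17 of 35 positions.
p = 17/35 = 0.485714… ≈ 0.486 (to 3 d.p.).

0.486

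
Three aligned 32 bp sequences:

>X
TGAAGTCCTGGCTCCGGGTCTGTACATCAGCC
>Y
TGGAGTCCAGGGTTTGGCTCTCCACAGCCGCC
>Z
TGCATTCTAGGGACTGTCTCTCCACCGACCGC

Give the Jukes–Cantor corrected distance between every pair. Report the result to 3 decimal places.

d(X,Y) = 0.404, d(X,Z) = 0.924, d(Y,Z) = 0.404

X–Y: 10/32 sites differ → p = 0.3125, d = −0.75 ln(1 − 0.416667) = 0.404248 ≈ 0.404.
X–Z: 17/32 sites differ → p = 0.53125, d = −0.75 ln(1 − 0.708333) = 0.924107 ≈ 0.924.
Y–Z: 10/32 sites differ → p = 0.3125, d = −0.75 ln(1 − 0.416667) = 0.404248 ≈ 0.404.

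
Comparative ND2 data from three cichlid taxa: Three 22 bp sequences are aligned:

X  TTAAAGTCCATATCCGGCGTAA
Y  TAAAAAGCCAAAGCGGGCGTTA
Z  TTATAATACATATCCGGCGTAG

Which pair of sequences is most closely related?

X and Z

X–Y: 7/22 differ, p = 0.318, d = 0.414.
X–Z: 4/22 differ, p = 0.182, d = 0.208.
Y–Z: 9/22 differ, p = 0.409, d = 0.591.
The smallest distance is between X and Z.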